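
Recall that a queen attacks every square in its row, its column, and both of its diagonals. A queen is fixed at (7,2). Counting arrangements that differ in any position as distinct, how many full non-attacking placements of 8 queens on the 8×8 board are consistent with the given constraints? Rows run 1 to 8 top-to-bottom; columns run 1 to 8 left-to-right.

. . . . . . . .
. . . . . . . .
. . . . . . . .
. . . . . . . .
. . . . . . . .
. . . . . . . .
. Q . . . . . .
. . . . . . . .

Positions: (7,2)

Branch on row 1: col 1 → 2; col 3 → 3; col 4 → 1; col 5 → 2; col 6 → 5; col 7 → 3.
Sum: 2 + 3 + 1 + 2 + 5 + 3 = 16.

16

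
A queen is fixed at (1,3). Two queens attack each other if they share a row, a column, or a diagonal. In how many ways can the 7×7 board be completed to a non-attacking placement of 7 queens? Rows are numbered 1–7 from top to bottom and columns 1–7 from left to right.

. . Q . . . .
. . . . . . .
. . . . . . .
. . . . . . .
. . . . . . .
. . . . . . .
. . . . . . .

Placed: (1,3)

6

Branch on row 2: col 1 → 2; col 5 → 1; col 6 → 1; col 7 → 2.
Sum: 2 + 1 + 1 + 2 = 6.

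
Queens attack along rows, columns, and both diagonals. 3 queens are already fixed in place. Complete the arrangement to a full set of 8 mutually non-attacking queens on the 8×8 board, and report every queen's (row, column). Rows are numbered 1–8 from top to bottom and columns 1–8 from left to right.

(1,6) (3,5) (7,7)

(1,6) (2,1) (3,5) (4,2) (5,8) (6,3) (7,7) (8,4)

Row 2: attacked by (1,6)→{5,6,7}; (3,5)→{4,5,6}; (7,7)→{2,7}. Safe: 1, 3, 8. Place at column 1.
Row 4: attacked by (1,6)→{3,6}; (2,1)→{1,3}; (3,5)→{4,5,6}; (7,7)→{4,7}. Safe: 2, 8. Place at column 2.
Row 5: attacked by (1,6)→{2,6}; (2,1)→{1,4}; (3,5)→{3,5,7}; (4,2)→{1,2,3}; (7,7)→{5,7}. Safe: 8. Place at column 8.
Row 6: attacked by (1,6)→{1,6}; (2,1)→{1,5}; (3,5)→{2,5,8}; (4,2)→{2,4}; (5,8)→{7,8}; (7,7)→{6,7,8}. Safe: 3. Place at column 3.
Row 8: attacked by (1,6)→{6}; (2,1)→{1,7}; (3,5)→{5}; (4,2)→{2,6}; (5,8)→{5,8}; (6,3)→{1,3,5}; (7,7)→{6,7,8}. Safe: 4. Place at column 4.
Columns [6, 1, 5, 2, 8, 3, 7, 4], r−c [-5, 1, -2, 2, -3, 3, 0, 4], r+c [7, 3, 8, 6, 13, 9, 14, 12] are all distinct, so no two queens attack.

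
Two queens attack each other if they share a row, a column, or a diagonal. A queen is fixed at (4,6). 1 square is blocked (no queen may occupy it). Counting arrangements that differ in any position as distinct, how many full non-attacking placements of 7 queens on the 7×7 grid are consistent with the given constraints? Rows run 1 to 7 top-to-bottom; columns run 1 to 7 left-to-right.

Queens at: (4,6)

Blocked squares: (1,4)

4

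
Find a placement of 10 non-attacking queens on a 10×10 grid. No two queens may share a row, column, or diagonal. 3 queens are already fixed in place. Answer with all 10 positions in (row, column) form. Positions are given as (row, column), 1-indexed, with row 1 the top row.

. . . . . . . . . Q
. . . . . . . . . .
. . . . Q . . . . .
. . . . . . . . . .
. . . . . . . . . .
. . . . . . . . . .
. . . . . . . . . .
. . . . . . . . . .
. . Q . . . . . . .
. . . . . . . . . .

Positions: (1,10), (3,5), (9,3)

(1,10) (2,2) (3,5) (4,9) (5,4) (6,1) (7,8) (8,6) (9,3) (10,7)

Row 2: attacked by (1,10)→{9,10}; (3,5)→{4,5,6}; (9,3)→{3,10}. Safe: 1, 2, 7, 8. Place at column 2.
Row 4: attacked by (1,10)→{7,10}; (2,2)→{2,4}; (3,5)→{4,5,6}; (9,3)→{3,8}. Safe: 1, 9. Place at column 9.
Row 5: attacked by (1,10)→{6,10}; (2,2)→{2,5}; (3,5)→{3,5,7}; (4,9)→{8,9,10}; (9,3)→{3,7}. Safe: 1, 4. Place at column 4.
Row 6: attacked by (1,10)→{5,10}; (2,2)→{2,6}; (3,5)→{2,5,8}; (4,9)→{7,9}; (5,4)→{3,4,5}; (9,3)→{3,6}. Safe: 1. Place at column 1.
Row 7: attacked by (1,10)→{4,10}; (2,2)→{2,7}; (3,5)→{1,5,9}; (4,9)→{6,9}; (5,4)→{2,4,6}; (6,1)→{1,2}; (9,3)→{1,3,5}. Safe: 8. Place at column 8.
Row 8: attacked by (1,10)→{3,10}; (2,2)→{2,8}; (3,5)→{5,10}; (4,9)→{5,9}; (5,4)→{1,4,7}; (6,1)→{1,3}; (7,8)→{7,8,9}; (9,3)→{2,3,4}. Safe: 6. Place at column 6.
Row 10: attacked by (1,10)→{1,10}; (2,2)→{2,10}; (3,5)→{5}; (4,9)→{3,9}; (5,4)→{4,9}; (6,1)→{1,5}; (7,8)→{5,8}; (8,6)→{4,6,8}; (9,3)→{2,3,4}. Safe: 7. Place at column 7.
Columns [10, 2, 5, 9, 4, 1, 8, 6, 3, 7], r−c [-9, 0, -2, -5, 1, 5, -1, 2, 6, 3], r+c [11, 4, 8, 13, 9, 7, 15, 14, 12, 17] are all distinct, so no two queens attack.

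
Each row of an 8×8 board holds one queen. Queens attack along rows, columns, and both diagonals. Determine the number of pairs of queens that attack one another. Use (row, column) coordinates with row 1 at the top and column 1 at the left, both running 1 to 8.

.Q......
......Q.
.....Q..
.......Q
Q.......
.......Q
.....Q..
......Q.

5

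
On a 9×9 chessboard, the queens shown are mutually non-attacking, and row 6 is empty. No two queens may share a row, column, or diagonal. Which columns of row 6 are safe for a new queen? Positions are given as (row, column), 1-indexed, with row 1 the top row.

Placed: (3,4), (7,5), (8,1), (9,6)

columns 2, 8

(3,4) attacks row 6 at column 4 and diagonals 1, 7.
(7,5) attacks row 6 at column 5 and diagonals 4, 6.
(8,1) attacks row 6 at column 1 and diagonals 3.
(9,6) attacks row 6 at column 6 and diagonals 3, 9.
Attacked columns: {1, 3, 4, 5, 6, 7, 9}. Safe: {2, 8}.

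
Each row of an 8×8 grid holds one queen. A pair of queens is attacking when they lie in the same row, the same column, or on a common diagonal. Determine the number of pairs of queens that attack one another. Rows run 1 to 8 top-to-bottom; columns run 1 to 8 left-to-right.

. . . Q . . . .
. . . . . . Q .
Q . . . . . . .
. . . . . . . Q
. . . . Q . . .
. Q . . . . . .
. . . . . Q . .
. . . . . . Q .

Same column: (2,7)–(8,7) (column 7).
Same diagonal: (7,6)–(8,7) (|7−8| = |6−7| = 1).
Total attacking pairs: 2.

2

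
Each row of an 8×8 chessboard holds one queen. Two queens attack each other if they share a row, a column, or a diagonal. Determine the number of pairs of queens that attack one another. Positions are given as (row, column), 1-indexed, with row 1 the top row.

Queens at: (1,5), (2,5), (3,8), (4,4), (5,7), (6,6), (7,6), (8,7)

6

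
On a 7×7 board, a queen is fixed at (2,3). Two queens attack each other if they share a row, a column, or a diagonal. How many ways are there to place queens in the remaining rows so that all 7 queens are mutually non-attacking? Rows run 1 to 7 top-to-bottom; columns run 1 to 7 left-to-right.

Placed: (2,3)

6

Branch on row 1: col 1 → 1; col 5 → 1; col 6 → 3; col 7 → 1.
Sum: 1 + 1 + 3 + 1 = 6.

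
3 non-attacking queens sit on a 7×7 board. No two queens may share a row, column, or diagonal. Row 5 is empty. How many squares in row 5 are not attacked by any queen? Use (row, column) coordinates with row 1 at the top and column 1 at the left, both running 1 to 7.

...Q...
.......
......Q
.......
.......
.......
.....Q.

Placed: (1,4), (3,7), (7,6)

3

(1,4) attacks row 5 at column 4.
(3,7) attacks row 5 at column 7 and diagonals 5.
(7,6) attacks row 5 at column 6 and diagonals 4.
Attacked columns: {4, 5, 6, 7}. Safe: {1, 2, 3}.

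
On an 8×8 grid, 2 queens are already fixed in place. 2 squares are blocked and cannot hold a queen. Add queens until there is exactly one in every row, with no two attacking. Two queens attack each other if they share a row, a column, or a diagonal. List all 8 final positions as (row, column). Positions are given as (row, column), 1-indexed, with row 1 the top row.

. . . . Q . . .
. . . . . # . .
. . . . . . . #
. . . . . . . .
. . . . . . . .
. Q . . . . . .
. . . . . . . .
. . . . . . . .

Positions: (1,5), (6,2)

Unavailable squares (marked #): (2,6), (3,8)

(1,5) (2,1) (3,4) (4,6) (5,8) (6,2) (7,7) (8,3)

Row 2: attacked by (1,5)→{4,5,6}; (6,2)→{2,6}. Blocked: 6. Safe: 1, 3, 7, 8. Place at column 1.
Row 3: attacked by (1,5)→{3,5,7}; (2,1)→{1,2}; (6,2)→{2,5}. Blocked: 8. Safe: 4, 6. Place at column 4.
Row 4: attacked by (1,5)→{2,5,8}; (2,1)→{1,3}; (3,4)→{3,4,5}; (6,2)→{2,4}. Safe: 6, 7. Place at column 6.
Row 5: attacked by (1,5)→{1,5}; (2,1)→{1,4}; (3,4)→{2,4,6}; (4,6)→{5,6,7}; (6,2)→{1,2,3}. Safe: 8. Place at column 8.
Row 7: attacked by (1,5)→{5}; (2,1)→{1,6}; (3,4)→{4,8}; (4,6)→{3,6}; (5,8)→{6,8}; (6,2)→{1,2,3}. Safe: 7. Place at column 7.
Row 8: attacked by (1,5)→{5}; (2,1)→{1,7}; (3,4)→{4}; (4,6)→{2,6}; (5,8)→{5,8}; (6,2)→{2,4}; (7,7)→{6,7,8}. Safe: 3. Place at column 3.
Columns [5, 1, 4, 6, 8, 2, 7, 3], r−c [-4, 1, -1, -2, -3, 4, 0, 5], r+c [6, 3, 7, 10, 13, 8, 14, 11] are all distinct, so no two queens attack.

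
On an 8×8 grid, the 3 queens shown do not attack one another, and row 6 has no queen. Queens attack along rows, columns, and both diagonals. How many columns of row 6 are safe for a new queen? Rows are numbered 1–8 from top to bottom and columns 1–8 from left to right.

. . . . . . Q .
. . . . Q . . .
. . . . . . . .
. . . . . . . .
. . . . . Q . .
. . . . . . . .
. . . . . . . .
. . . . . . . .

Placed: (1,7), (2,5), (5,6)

(1,7) attacks row 6 at column 7 and diagonals 2.
(2,5) attacks row 6 at column 5 and diagonals 1.
(5,6) attacks row 6 at column 6 and diagonals 5, 7.
Attacked columns: {1, 2, 5, 6, 7}. Safe: {3, 4, 8}.

3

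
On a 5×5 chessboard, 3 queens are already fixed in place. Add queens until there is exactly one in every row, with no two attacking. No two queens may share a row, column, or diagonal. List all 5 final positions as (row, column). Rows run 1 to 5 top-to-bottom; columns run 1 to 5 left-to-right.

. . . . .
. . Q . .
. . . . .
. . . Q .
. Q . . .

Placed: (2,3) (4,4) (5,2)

(1,5) (2,3) (3,1) (4,4) (5,2)

Row 1: attacked by (2,3)→{2,3,4}; (4,4)→{1,4}; (5,2)→{2}. Safe: 5. Place at column 5.
Row 3: attacked by (1,5)→{3,5}; (2,3)→{2,3,4}; (4,4)→{3,4,5}; (5,2)→{2,4}. Safe: 1. Place at column 1.
Columns [5, 3, 1, 4, 2], r−c [-4, -1, 2, 0, 3], r+c [6, 5, 4, 8, 7] are all distinct, so no two queens attack.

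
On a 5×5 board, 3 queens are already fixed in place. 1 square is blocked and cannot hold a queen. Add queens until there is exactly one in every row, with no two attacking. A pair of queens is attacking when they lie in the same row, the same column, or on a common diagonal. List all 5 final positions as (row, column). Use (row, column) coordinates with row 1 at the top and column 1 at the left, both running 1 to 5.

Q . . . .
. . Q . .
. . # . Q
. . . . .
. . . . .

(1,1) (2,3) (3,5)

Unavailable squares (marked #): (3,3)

Row 4: attacked by (1,1)→{1,4}; (2,3)→{1,3,5}; (3,5)→{4,5}. Safe: 2. Place at column 2.
Row 5: attacked by (1,1)→{1,5}; (2,3)→{3}; (3,5)→{3,5}; (4,2)→{1,2,3}. Safe: 4. Place at column 4.
Columns [1, 3, 5, 2, 4], r−c [0, -1, -2, 2, 1], r+c [2, 5, 8, 6, 9] are all distinct, so no two queens attack.

(1,1) (2,3) (3,5) (4,2) (5,4)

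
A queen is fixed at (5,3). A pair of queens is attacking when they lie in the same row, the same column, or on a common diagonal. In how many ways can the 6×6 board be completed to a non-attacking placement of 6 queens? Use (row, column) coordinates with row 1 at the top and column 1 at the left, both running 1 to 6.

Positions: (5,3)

Branch on row 1: col 1 → 0; col 2 → 1; col 4 → 0; col 5 → 0; col 6 → 0.
Sum: 0 + 1 + 0 + 0 + 0 = 1.

1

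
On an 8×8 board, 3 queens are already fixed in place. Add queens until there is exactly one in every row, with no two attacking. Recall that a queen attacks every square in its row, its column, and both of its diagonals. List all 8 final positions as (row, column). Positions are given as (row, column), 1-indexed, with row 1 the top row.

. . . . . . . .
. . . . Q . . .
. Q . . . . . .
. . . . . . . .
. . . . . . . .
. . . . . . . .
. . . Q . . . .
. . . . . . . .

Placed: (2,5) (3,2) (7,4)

Row 1: attacked by (2,5)→{4,5,6}; (3,2)→{2,4}; (7,4)→{4}. Safe: 1, 3, 7, 8. Place at column 3.
Row 4: attacked by (1,3)→{3,6}; (2,5)→{3,5,7}; (3,2)→{1,2,3}; (7,4)→{1,4,7}. Safe: 8. Place at column 8.
Row 5: attacked by (1,3)→{3,7}; (2,5)→{2,5,8}; (3,2)→{2,4}; (4,8)→{7,8}; (7,4)→{2,4,6}. Safe: 1. Place at column 1.
Row 6: attacked by (1,3)→{3,8}; (2,5)→{1,5}; (3,2)→{2,5}; (4,8)→{6,8}; (5,1)→{1,2}; (7,4)→{3,4,5}. Safe: 7. Place at column 7.
Row 8: attacked by (1,3)→{3}; (2,5)→{5}; (3,2)→{2,7}; (4,8)→{4,8}; (5,1)→{1,4}; (6,7)→{5,7}; (7,4)→{3,4,5}. Safe: 6. Place at column 6.
Columns [3, 5, 2, 8, 1, 7, 4, 6], r−c [-2, -3, 1, -4, 4, -1, 3, 2], r+c [4, 7, 5, 12, 6, 13, 11, 14] are all distinct, so no two queens attack.

(1,3) (2,5) (3,2) (4,8) (5,1) (6,7) (7,4) (8,6)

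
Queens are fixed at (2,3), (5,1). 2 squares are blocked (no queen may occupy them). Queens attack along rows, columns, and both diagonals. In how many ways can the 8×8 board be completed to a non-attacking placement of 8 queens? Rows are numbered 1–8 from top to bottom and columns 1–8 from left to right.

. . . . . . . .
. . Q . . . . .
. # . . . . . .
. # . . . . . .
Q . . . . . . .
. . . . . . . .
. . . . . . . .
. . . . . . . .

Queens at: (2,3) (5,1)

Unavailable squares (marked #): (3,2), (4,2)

Branch on row 1: col 6 → 3; col 7 → 0; col 8 → 0.
Sum: 3 + 0 + 0 = 3.

3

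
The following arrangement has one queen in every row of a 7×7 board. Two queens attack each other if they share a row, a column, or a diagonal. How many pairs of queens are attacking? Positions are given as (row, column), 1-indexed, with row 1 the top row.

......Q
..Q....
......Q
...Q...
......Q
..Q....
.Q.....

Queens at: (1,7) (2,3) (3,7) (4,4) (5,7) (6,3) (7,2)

Same column: (1,7)–(3,7) (column 7); (1,7)–(5,7) (column 7); (2,3)–(6,3) (column 3); (3,7)–(5,7) (column 7).
Same diagonal: (1,7)–(4,4) (|1−4| = |7−4| = 3); (6,3)–(7,2) (|6−7| = |3−2| = 1).
Total attacking pairs: 6.

6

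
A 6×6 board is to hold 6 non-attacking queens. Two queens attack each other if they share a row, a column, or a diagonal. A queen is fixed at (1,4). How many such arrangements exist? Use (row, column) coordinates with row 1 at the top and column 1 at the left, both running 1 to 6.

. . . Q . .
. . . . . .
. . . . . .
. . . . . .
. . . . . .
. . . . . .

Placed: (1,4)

Branch on row 2: col 1 → 1; col 2 → 0; col 6 → 0.
Sum: 1 + 0 + 0 = 1.

1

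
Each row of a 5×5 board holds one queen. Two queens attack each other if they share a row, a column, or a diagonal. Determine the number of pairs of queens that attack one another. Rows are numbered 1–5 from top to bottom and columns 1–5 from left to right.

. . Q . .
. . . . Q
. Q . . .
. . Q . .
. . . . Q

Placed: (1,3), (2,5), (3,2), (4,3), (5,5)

4

Same column: (1,3)–(4,3) (column 3); (2,5)–(5,5) (column 5).
Same diagonal: (2,5)–(4,3) (|2−4| = |5−3| = 2); (3,2)–(4,3) (|3−4| = |2−3| = 1).
Total attacking pairs: 4.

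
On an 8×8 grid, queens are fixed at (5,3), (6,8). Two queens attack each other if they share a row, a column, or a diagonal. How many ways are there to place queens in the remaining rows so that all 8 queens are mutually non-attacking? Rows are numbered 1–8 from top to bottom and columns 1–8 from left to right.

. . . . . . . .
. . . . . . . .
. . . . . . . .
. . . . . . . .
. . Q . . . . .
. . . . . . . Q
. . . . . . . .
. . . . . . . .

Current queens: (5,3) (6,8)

3

Branch on row 1: col 1 → 0; col 2 → 1; col 4 → 0; col 5 → 2; col 6 → 0.
Sum: 0 + 1 + 0 + 2 + 0 = 3.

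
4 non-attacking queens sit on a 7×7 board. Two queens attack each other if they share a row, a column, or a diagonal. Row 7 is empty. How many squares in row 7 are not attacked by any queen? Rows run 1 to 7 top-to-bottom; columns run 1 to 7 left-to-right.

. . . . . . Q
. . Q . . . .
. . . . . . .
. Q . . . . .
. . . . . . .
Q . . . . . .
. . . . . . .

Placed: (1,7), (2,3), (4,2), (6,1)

2

(1,7) attacks row 7 at column 7 and diagonals 1.
(2,3) attacks row 7 at column 3.
(4,2) attacks row 7 at column 2 and diagonals 5.
(6,1) attacks row 7 at column 1 and diagonals 2.
Attacked columns: {1, 2, 3, 5, 7}. Safe: {4, 6}.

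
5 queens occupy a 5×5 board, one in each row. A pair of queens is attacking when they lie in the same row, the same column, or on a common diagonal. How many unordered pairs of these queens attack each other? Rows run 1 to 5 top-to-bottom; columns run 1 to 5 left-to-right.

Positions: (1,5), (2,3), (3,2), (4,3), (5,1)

Same column: (2,3)–(4,3) (column 3).
Same diagonal: (1,5)–(5,1) (|1−5| = |5−1| = 4); (2,3)–(3,2) (|2−3| = |3−2| = 1); (3,2)–(4,3) (|3−4| = |2−3| = 1).
Total attacking pairs: 4.

4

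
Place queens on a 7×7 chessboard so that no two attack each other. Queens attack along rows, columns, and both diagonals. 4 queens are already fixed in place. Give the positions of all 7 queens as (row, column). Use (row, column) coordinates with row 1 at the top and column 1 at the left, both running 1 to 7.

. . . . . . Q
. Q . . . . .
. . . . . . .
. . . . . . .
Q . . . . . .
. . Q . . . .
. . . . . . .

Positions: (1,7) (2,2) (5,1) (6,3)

(1,7) (2,2) (3,4) (4,6) (5,1) (6,3) (7,5)

Row 3: attacked by (1,7)→{5,7}; (2,2)→{1,2,3}; (5,1)→{1,3}; (6,3)→{3,6}. Safe: 4. Place at column 4.
Row 4: attacked by (1,7)→{4,7}; (2,2)→{2,4}; (3,4)→{3,4,5}; (5,1)→{1,2}; (6,3)→{1,3,5}. Safe: 6. Place at column 6.
Row 7: attacked by (1,7)→{1,7}; (2,2)→{2,7}; (3,4)→{4}; (4,6)→{3,6}; (5,1)→{1,3}; (6,3)→{2,3,4}. Safe: 5. Place at column 5.
Columns [7, 2, 4, 6, 1, 3, 5], r−c [-6, 0, -1, -2, 4, 3, 2], r+c [8, 4, 7, 10, 6, 9, 12] are all distinct, so no two queens attack.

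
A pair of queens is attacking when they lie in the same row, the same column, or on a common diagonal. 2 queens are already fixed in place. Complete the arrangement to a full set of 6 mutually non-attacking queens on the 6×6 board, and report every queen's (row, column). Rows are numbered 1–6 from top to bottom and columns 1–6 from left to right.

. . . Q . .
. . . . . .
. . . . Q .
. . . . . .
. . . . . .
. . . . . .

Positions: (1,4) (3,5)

Row 2: attacked by (1,4)→{3,4,5}; (3,5)→{4,5,6}. Safe: 1, 2. Place at column 1.
Row 4: attacked by (1,4)→{1,4}; (2,1)→{1,3}; (3,5)→{4,5,6}. Safe: 2. Place at column 2.
Row 5: attacked by (1,4)→{4}; (2,1)→{1,4}; (3,5)→{3,5}; (4,2)→{1,2,3}. Safe: 6. Place at column 6.
Row 6: attacked by (1,4)→{4}; (2,1)→{1,5}; (3,5)→{2,5}; (4,2)→{2,4}; (5,6)→{5,6}. Safe: 3. Place at column 3.
Columns [4, 1, 5, 2, 6, 3], r−c [-3, 1, -2, 2, -1, 3], r+c [5, 3, 8, 6, 11, 9] are all distinct, so no two queens attack.

(1,4) (2,1) (3,5) (4,2) (5,6) (6,3)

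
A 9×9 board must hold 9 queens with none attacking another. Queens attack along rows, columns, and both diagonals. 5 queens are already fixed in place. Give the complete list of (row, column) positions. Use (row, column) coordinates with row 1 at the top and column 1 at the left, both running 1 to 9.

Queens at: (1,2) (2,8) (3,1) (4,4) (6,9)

Row 5: attacked by (1,2)→{2,6}; (2,8)→{5,8}; (3,1)→{1,3}; (4,4)→{3,4,5}; (6,9)→{8,9}. Safe: 7. Place at column 7.
Row 7: attacked by (1,2)→{2,8}; (2,8)→{3,8}; (3,1)→{1,5}; (4,4)→{1,4,7}; (5,7)→{5,7,9}; (6,9)→{8,9}. Safe: 6. Place at column 6.
Row 8: attacked by (1,2)→{2,9}; (2,8)→{2,8}; (3,1)→{1,6}; (4,4)→{4,8}; (5,7)→{4,7}; (6,9)→{7,9}; (7,6)→{5,6,7}. Safe: 3. Place at column 3.
Row 9: attacked by (1,2)→{2}; (2,8)→{1,8}; (3,1)→{1,7}; (4,4)→{4,9}; (5,7)→{3,7}; (6,9)→{6,9}; (7,6)→{4,6,8}; (8,3)→{2,3,4}. Safe: 5. Place at column 5.
Columns [2, 8, 1, 4, 7, 9, 6, 3, 5], r−c [-1, -6, 2, 0, -2, -3, 1, 5, 4], r+c [3, 10, 4, 8, 12, 15, 13, 11, 14] are all distinct, so no two queens attack.

(1,2) (2,8) (3,1) (4,4) (5,7) (6,9) (7,6) (8,3) (9,5)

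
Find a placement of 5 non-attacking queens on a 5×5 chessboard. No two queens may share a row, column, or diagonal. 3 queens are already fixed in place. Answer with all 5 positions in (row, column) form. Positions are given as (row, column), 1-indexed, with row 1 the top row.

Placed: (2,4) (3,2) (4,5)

(1,1) (2,4) (3,2) (4,5) (5,3)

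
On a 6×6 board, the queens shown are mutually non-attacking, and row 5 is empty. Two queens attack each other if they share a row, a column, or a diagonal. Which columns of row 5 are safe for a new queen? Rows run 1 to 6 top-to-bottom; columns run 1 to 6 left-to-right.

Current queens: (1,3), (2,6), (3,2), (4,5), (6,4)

(1,3) attacks row 5 at column 3.
(2,6) attacks row 5 at column 6 and diagonals 3.
(3,2) attacks row 5 at column 2 and diagonals 4.
(4,5) attacks row 5 at column 5 and diagonals 4, 6.
(6,4) attacks row 5 at column 4 and diagonals 3, 5.
Attacked columns: {2, 3, 4, 5, 6}. Safe: {1}.

columns 1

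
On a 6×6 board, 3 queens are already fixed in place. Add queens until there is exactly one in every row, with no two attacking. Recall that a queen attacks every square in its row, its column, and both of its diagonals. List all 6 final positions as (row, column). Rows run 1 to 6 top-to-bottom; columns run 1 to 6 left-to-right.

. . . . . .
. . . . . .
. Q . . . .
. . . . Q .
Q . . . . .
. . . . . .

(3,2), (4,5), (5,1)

(1,3) (2,6) (3,2) (4,5) (5,1) (6,4)

Row 1: attacked by (3,2)→{2,4}; (4,5)→{2,5}; (5,1)→{1,5}. Safe: 3, 6. Place at column 3.
Row 2: attacked by (1,3)→{2,3,4}; (3,2)→{1,2,3}; (4,5)→{3,5}; (5,1)→{1,4}. Safe: 6. Place at column 6.
Row 6: attacked by (1,3)→{3}; (2,6)→{2,6}; (3,2)→{2,5}; (4,5)→{3,5}; (5,1)→{1,2}. Safe: 4. Place at column 4.
Columns [3, 6, 2, 5, 1, 4], r−c [-2, -4, 1, -1, 4, 2], r+c [4, 8, 5, 9, 6, 10] are all distinct, so no two queens attack.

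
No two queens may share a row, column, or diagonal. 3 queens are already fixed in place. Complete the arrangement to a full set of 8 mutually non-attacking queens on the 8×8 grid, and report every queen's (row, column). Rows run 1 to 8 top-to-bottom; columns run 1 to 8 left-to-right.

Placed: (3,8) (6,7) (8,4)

Row 1: attacked by (3,8)→{6,8}; (6,7)→{2,7}; (8,4)→{4}. Safe: 1, 3, 5. Place at column 1.
Row 2: attacked by (1,1)→{1,2}; (3,8)→{7,8}; (6,7)→{3,7}; (8,4)→{4}. Safe: 5, 6. Place at column 5.
Row 4: attacked by (1,1)→{1,4}; (2,5)→{3,5,7}; (3,8)→{7,8}; (6,7)→{5,7}; (8,4)→{4,8}. Safe: 2, 6. Place at column 6.
Row 5: attacked by (1,1)→{1,5}; (2,5)→{2,5,8}; (3,8)→{6,8}; (4,6)→{5,6,7}; (6,7)→{6,7,8}; (8,4)→{1,4,7}. Safe: 3. Place at column 3.
Row 7: attacked by (1,1)→{1,7}; (2,5)→{5}; (3,8)→{4,8}; (4,6)→{3,6}; (5,3)→{1,3,5}; (6,7)→{6,7,8}; (8,4)→{3,4,5}. Safe: 2. Place at column 2.
Columns [1, 5, 8, 6, 3, 7, 2, 4], r−c [0, -3, -5, -2, 2, -1, 5, 4], r+c [2, 7, 11, 10, 8, 13, 9, 12] are all distinct, so no two queens attack.

(1,1) (2,5) (3,8) (4,6) (5,3) (6,7) (7,2) (8,4)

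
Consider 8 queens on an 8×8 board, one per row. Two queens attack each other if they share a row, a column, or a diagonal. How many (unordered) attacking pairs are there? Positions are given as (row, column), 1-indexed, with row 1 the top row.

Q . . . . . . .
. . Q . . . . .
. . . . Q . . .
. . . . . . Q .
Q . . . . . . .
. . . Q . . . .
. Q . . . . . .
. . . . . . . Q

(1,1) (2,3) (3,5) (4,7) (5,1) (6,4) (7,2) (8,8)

Same column: (1,1)–(5,1) (column 1).
Same diagonal: (1,1)–(8,8) (|1−8| = |1−8| = 7).
Total attacking pairs: 2.

2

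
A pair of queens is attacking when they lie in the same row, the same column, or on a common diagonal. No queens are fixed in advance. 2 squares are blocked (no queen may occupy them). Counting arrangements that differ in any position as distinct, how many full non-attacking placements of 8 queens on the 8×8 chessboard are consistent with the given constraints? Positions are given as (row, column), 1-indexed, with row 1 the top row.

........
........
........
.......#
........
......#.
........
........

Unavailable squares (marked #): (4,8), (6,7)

63

Branch on row 1: col 1 → 2; col 2 → 6; col 3 → 9; col 4 → 11; col 5 → 15; col 6 → 11; col 7 → 6; col 8 → 3.
Sum: 2 + 6 + 9 + 11 + 15 + 11 + 6 + 3 = 63.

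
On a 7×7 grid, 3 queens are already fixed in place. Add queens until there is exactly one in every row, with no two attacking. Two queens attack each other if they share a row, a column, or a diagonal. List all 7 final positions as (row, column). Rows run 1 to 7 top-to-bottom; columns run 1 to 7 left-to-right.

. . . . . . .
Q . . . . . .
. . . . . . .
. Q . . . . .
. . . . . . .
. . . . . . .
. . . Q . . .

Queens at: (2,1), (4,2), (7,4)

(1,3) (2,1) (3,6) (4,2) (5,5) (6,7) (7,4)

Row 1: attacked by (2,1)→{1,2}; (4,2)→{2,5}; (7,4)→{4}. Safe: 3, 6, 7. Place at column 3.
Row 3: attacked by (1,3)→{1,3,5}; (2,1)→{1,2}; (4,2)→{1,2,3}; (7,4)→{4}. Safe: 6, 7. Place at column 6.
Row 5: attacked by (1,3)→{3,7}; (2,1)→{1,4}; (3,6)→{4,6}; (4,2)→{1,2,3}; (7,4)→{2,4,6}. Safe: 5. Place at column 5.
Row 6: attacked by (1,3)→{3}; (2,1)→{1,5}; (3,6)→{3,6}; (4,2)→{2,4}; (5,5)→{4,5,6}; (7,4)→{3,4,5}. Safe: 7. Place at column 7.
Columns [3, 1, 6, 2, 5, 7, 4], r−c [-2, 1, -3, 2, 0, -1, 3], r+c [4, 3, 9, 6, 10, 13, 11] are all distinct, so no two queens attack.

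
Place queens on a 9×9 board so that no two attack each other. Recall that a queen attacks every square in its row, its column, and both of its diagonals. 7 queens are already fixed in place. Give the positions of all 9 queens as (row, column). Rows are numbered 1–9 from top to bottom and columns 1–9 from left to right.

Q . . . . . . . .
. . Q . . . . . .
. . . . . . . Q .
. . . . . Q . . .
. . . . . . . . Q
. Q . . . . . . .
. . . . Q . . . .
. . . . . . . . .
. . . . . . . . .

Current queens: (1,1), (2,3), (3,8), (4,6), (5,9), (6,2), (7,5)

(1,1) (2,3) (3,8) (4,6) (5,9) (6,2) (7,5) (8,7) (9,4)

Row 8: attacked by (1,1)→{1,8}; (2,3)→{3,9}; (3,8)→{3,8}; (4,6)→{2,6}; (5,9)→{6,9}; (6,2)→{2,4}; (7,5)→{4,5,6}. Safe: 7. Place at column 7.
Row 9: attacked by (1,1)→{1,9}; (2,3)→{3}; (3,8)→{2,8}; (4,6)→{1,6}; (5,9)→{5,9}; (6,2)→{2,5}; (7,5)→{3,5,7}; (8,7)→{6,7,8}. Safe: 4. Place at column 4.
Columns [1, 3, 8, 6, 9, 2, 5, 7, 4], r−c [0, -1, -5, -2, -4, 4, 2, 1, 5], r+c [2, 5, 11, 10, 14, 8, 12, 15, 13] are all distinct, so no two queens attack.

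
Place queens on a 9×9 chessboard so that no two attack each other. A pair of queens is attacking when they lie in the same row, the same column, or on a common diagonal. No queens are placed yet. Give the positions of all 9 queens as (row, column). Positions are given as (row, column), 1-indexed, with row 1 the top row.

(1,6) (2,4) (3,2) (4,7) (5,9) (6,3) (7,5) (8,8) (9,1)

Row 1: Safe: 1, 2, 3, 4, 5, 6, 7, 8, 9. Place at column 6.
Row 2: attacked by (1,6)→{5,6,7}. Safe: 1, 2, 3, 4, 8, 9. Place at column 4.
Row 3: attacked by (1,6)→{4,6,8}; (2,4)→{3,4,5}. Safe: 1, 2, 7, 9. Place at column 2.
Row 4: attacked by (1,6)→{3,6,9}; (2,4)→{2,4,6}; (3,2)→{1,2,3}. Safe: 5, 7, 8. Place at column 7.
Row 5: attacked by (1,6)→{2,6}; (2,4)→{1,4,7}; (3,2)→{2,4}; (4,7)→{6,7,8}. Safe: 3, 5, 9. Place at column 9.
Row 6: attacked by (1,6)→{1,6}; (2,4)→{4,8}; (3,2)→{2,5}; (4,7)→{5,7,9}; (5,9)→{8,9}. Safe: 3. Place at column 3.
Row 7: attacked by (1,6)→{6}; (2,4)→{4,9}; (3,2)→{2,6}; (4,7)→{4,7}; (5,9)→{7,9}; (6,3)→{2,3,4}. Safe: 1, 5, 8. Place at column 5.
Row 8: attacked by (1,6)→{6}; (2,4)→{4}; (3,2)→{2,7}; (4,7)→{3,7}; (5,9)→{6,9}; (6,3)→{1,3,5}; (7,5)→{4,5,6}. Safe: 8. Place at column 8.
Row 9: attacked by (1,6)→{6}; (2,4)→{4}; (3,2)→{2,8}; (4,7)→{2,7}; (5,9)→{5,9}; (6,3)→{3,6}; (7,5)→{3,5,7}; (8,8)→{7,8,9}. Safe: 1. Place at column 1.
Columns [6, 4, 2, 7, 9, 3, 5, 8, 1], r−c [-5, -2, 1, -3, -4, 3, 2, 0, 8], r+c [7, 6, 5, 11, 14, 9, 12, 16, 10] are all distinct, so no two queens attack.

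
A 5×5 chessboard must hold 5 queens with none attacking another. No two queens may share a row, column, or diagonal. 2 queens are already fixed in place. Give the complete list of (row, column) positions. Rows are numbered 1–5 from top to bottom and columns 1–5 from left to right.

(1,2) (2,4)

(1,2) (2,4) (3,1) (4,3) (5,5)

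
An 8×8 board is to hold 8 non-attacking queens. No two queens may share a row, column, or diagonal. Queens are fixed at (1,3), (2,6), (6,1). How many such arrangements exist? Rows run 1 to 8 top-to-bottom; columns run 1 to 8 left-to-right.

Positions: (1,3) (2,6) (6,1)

3

Branch on row 3: col 2 → 2; col 8 → 1.
Sum: 2 + 1 = 3.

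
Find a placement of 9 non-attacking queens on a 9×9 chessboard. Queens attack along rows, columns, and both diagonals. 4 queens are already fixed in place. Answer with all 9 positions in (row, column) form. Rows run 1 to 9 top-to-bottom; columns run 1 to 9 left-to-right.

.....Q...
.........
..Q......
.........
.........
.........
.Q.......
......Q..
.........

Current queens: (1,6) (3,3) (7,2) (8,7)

Row 2: attacked by (1,6)→{5,6,7}; (3,3)→{2,3,4}; (7,2)→{2,7}; (8,7)→{1,7}. Safe: 8, 9. Place at column 9.
Row 4: attacked by (1,6)→{3,6,9}; (2,9)→{7,9}; (3,3)→{2,3,4}; (7,2)→{2,5}; (8,7)→{3,7}. Safe: 1, 8. Place at column 1.
Row 5: attacked by (1,6)→{2,6}; (2,9)→{6,9}; (3,3)→{1,3,5}; (4,1)→{1,2}; (7,2)→{2,4}; (8,7)→{4,7}. Safe: 8. Place at column 8.
Row 6: attacked by (1,6)→{1,6}; (2,9)→{5,9}; (3,3)→{3,6}; (4,1)→{1,3}; (5,8)→{7,8,9}; (7,2)→{1,2,3}; (8,7)→{5,7,9}. Safe: 4. Place at column 4.
Row 9: attacked by (1,6)→{6}; (2,9)→{2,9}; (3,3)→{3,9}; (4,1)→{1,6}; (5,8)→{4,8}; (6,4)→{1,4,7}; (7,2)→{2,4}; (8,7)→{6,7,8}. Safe: 5. Place at column 5.
Columns [6, 9, 3, 1, 8, 4, 2, 7, 5], r−c [-5, -7, 0, 3, -3, 2, 5, 1, 4], r+c [7, 11, 6, 5, 13, 10, 9, 15, 14] are all distinct, so no two queens attack.

(1,6) (2,9) (3,3) (4,1) (5,8) (6,4) (7,2) (8,7) (9,5)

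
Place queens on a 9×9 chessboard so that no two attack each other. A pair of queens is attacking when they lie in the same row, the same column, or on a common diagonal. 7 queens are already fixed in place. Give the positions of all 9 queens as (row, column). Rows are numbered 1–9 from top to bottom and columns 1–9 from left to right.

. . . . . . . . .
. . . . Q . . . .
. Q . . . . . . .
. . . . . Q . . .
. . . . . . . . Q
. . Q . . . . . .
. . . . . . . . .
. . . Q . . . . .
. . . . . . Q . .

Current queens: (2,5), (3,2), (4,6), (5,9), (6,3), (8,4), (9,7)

Row 1: attacked by (2,5)→{4,5,6}; (3,2)→{2,4}; (4,6)→{3,6,9}; (5,9)→{5,9}; (6,3)→{3,8}; (8,4)→{4}; (9,7)→{7}. Safe: 1. Place at column 1.
Row 7: attacked by (1,1)→{1,7}; (2,5)→{5}; (3,2)→{2,6}; (4,6)→{3,6,9}; (5,9)→{7,9}; (6,3)→{2,3,4}; (8,4)→{3,4,5}; (9,7)→{5,7,9}. Safe: 8. Place at column 8.
Columns [1, 5, 2, 6, 9, 3, 8, 4, 7], r−c [0, -3, 1, -2, -4, 3, -1, 4, 2], r+c [2, 7, 5, 10, 14, 9, 15, 12, 16] are all distinct, so no two queens attack.

(1,1) (2,5) (3,2) (4,6) (5,9) (6,3) (7,8) (8,4) (9,7)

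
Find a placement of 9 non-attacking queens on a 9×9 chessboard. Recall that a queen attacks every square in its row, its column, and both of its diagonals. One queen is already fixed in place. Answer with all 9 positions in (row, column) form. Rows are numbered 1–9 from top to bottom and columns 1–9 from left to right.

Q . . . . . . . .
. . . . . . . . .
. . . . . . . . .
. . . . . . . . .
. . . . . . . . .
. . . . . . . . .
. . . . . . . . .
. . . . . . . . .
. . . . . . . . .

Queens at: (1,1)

Row 2: attacked by (1,1)→{1,2}. Safe: 3, 4, 5, 6, 7, 8, 9. Place at column 6.
Row 3: attacked by (1,1)→{1,3}; (2,6)→{5,6,7}. Safe: 2, 4, 8, 9. Place at column 2.
Row 4: attacked by (1,1)→{1,4}; (2,6)→{4,6,8}; (3,2)→{1,2,3}. Safe: 5, 7, 9. Place at column 9.
Row 5: attacked by (1,1)→{1,5}; (2,6)→{3,6,9}; (3,2)→{2,4}; (4,9)→{8,9}. Safe: 7. Place at column 7.
Row 6: attacked by (1,1)→{1,6}; (2,6)→{2,6}; (3,2)→{2,5}; (4,9)→{7,9}; (5,7)→{6,7,8}. Safe: 3, 4. Place at column 4.
Row 7: attacked by (1,1)→{1,7}; (2,6)→{1,6}; (3,2)→{2,6}; (4,9)→{6,9}; (5,7)→{5,7,9}; (6,4)→{3,4,5}. Safe: 8. Place at column 8.
Row 8: attacked by (1,1)→{1,8}; (2,6)→{6}; (3,2)→{2,7}; (4,9)→{5,9}; (5,7)→{4,7}; (6,4)→{2,4,6}; (7,8)→{7,8,9}. Safe: 3. Place at column 3.
Row 9: attacked by (1,1)→{1,9}; (2,6)→{6}; (3,2)→{2,8}; (4,9)→{4,9}; (5,7)→{3,7}; (6,4)→{1,4,7}; (7,8)→{6,8}; (8,3)→{2,3,4}. Safe: 5. Place at column 5.
Columns [1, 6, 2, 9, 7, 4, 8, 3, 5], r−c [0, -4, 1, -5, -2, 2, -1, 5, 4], r+c [2, 8, 5, 13, 12, 10, 15, 11, 14] are all distinct, so no two queens attack.

(1,1) (2,6) (3,2) (4,9) (5,7) (6,4) (7,8) (8,3) (9,5)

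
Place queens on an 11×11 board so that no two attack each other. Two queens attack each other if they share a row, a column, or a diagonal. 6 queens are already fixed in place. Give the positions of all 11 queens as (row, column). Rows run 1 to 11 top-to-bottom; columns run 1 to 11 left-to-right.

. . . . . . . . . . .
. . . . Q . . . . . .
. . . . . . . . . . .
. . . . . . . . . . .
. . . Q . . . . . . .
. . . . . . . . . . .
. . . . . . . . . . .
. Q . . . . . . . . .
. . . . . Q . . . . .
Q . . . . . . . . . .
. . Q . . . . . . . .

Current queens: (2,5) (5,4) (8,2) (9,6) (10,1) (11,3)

Row 1: attacked by (2,5)→{4,5,6}; (5,4)→{4,8}; (8,2)→{2,9}; (9,6)→{6}; (10,1)→{1,10}; (11,3)→{3}. Safe: 7, 11. Place at column 7.
Row 3: attacked by (1,7)→{5,7,9}; (2,5)→{4,5,6}; (5,4)→{2,4,6}; (8,2)→{2,7}; (9,6)→{6}; (10,1)→{1,8}; (11,3)→{3,11}. Safe: 10. Place at column 10.
Row 4: attacked by (1,7)→{4,7,10}; (2,5)→{3,5,7}; (3,10)→{9,10,11}; (5,4)→{3,4,5}; (8,2)→{2,6}; (9,6)→{1,6,11}; (10,1)→{1,7}; (11,3)→{3,10}. Safe: 8. Place at column 8.
Row 6: attacked by (1,7)→{2,7}; (2,5)→{1,5,9}; (3,10)→{7,10}; (4,8)→{6,8,10}; (5,4)→{3,4,5}; (8,2)→{2,4}; (9,6)→{3,6,9}; (10,1)→{1,5}; (11,3)→{3,8}. Safe: 11. Place at column 11.
Row 7: attacked by (1,7)→{1,7}; (2,5)→{5,10}; (3,10)→{6,10}; (4,8)→{5,8,11}; (5,4)→{2,4,6}; (6,11)→{10,11}; (8,2)→{1,2,3}; (9,6)→{4,6,8}; (10,1)→{1,4}; (11,3)→{3,7}. Safe: 9. Place at column 9.
Columns [7, 5, 10, 8, 4, 11, 9, 2, 6, 1, 3], r−c [-6, -3, -7, -4, 1, -5, -2, 6, 3, 9, 8], r+c [8, 7, 13, 12, 9, 17, 16, 10, 15, 11, 14] are all distinct, so no two queens attack.

(1,7) (2,5) (3,10) (4,8) (5,4) (6,11) (7,9) (8,2) (9,6) (10,1) (11,3)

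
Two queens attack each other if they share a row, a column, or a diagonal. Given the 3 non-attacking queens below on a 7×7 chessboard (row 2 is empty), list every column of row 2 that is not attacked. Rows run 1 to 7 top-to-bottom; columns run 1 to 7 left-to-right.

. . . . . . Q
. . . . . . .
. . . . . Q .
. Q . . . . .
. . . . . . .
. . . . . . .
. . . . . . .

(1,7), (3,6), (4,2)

(1,7) attacks row 2 at column 7 and diagonals 6.
(3,6) attacks row 2 at column 6 and diagonals 5, 7.
(4,2) attacks row 2 at column 2 and diagonals 4.
Attacked columns: {2, 4, 5, 6, 7}. Safe: {1, 3}.

columns 1, 3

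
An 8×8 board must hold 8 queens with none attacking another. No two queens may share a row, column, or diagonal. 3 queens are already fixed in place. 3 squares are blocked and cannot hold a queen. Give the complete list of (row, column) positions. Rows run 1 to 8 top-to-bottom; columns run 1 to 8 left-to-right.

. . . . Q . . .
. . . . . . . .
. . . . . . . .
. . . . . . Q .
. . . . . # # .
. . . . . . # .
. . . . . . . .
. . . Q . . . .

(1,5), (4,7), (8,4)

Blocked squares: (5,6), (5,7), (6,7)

Row 2: attacked by (1,5)→{4,5,6}; (4,7)→{5,7}; (8,4)→{4}. Safe: 1, 2, 3, 8. Place at column 3.
Row 3: attacked by (1,5)→{3,5,7}; (2,3)→{2,3,4}; (4,7)→{6,7,8}; (8,4)→{4}. Safe: 1. Place at column 1.
Row 5: attacked by (1,5)→{1,5}; (2,3)→{3,6}; (3,1)→{1,3}; (4,7)→{6,7,8}; (8,4)→{1,4,7}. Blocked: 6,7. Safe: 2. Place at column 2.
Row 6: attacked by (1,5)→{5}; (2,3)→{3,7}; (3,1)→{1,4}; (4,7)→{5,7}; (5,2)→{1,2,3}; (8,4)→{2,4,6}. Blocked: 7. Safe: 8. Place at column 8.
Row 7: attacked by (1,5)→{5}; (2,3)→{3,8}; (3,1)→{1,5}; (4,7)→{4,7}; (5,2)→{2,4}; (6,8)→{7,8}; (8,4)→{3,4,5}. Safe: 6. Place at column 6.
Columns [5, 3, 1, 7, 2, 8, 6, 4], r−c [-4, -1, 2, -3, 3, -2, 1, 4], r+c [6, 5, 4, 11, 7, 14, 13, 12] are all distinct, so no two queens attack.

(1,5) (2,3) (3,1) (4,7) (5,2) (6,8) (7,6) (8,4)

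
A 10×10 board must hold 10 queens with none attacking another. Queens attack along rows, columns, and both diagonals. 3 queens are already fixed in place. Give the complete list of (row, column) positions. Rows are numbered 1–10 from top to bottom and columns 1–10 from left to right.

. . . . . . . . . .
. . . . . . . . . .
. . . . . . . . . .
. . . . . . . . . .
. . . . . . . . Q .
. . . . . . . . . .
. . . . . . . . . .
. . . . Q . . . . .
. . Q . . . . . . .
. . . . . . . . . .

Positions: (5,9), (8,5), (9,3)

Row 1: attacked by (5,9)→{5,9}; (8,5)→{5}; (9,3)→{3}. Safe: 1, 2, 4, 6, 7, 8, 10. Place at column 1.
Row 2: attacked by (1,1)→{1,2}; (5,9)→{6,9}; (8,5)→{5}; (9,3)→{3,10}. Safe: 4, 7, 8. Place at column 7.
Row 3: attacked by (1,1)→{1,3}; (2,7)→{6,7,8}; (5,9)→{7,9}; (8,5)→{5,10}; (9,3)→{3,9}. Safe: 2, 4. Place at column 4.
Row 4: attacked by (1,1)→{1,4}; (2,7)→{5,7,9}; (3,4)→{3,4,5}; (5,9)→{8,9,10}; (8,5)→{1,5,9}; (9,3)→{3,8}. Safe: 2, 6. Place at column 6.
Row 6: attacked by (1,1)→{1,6}; (2,7)→{3,7}; (3,4)→{1,4,7}; (4,6)→{4,6,8}; (5,9)→{8,9,10}; (8,5)→{3,5,7}; (9,3)→{3,6}. Safe: 2. Place at column 2.
Row 7: attacked by (1,1)→{1,7}; (2,7)→{2,7}; (3,4)→{4,8}; (4,6)→{3,6,9}; (5,9)→{7,9}; (6,2)→{1,2,3}; (8,5)→{4,5,6}; (9,3)→{1,3,5}. Safe: 10. Place at column 10.
Row 10: attacked by (1,1)→{1,10}; (2,7)→{7}; (3,4)→{4}; (4,6)→{6}; (5,9)→{4,9}; (6,2)→{2,6}; (7,10)→{7,10}; (8,5)→{3,5,7}; (9,3)→{2,3,4}. Safe: 8. Place at column 8.
Columns [1, 7, 4, 6, 9, 2, 10, 5, 3, 8], r−c [0, -5, -1, -2, -4, 4, -3, 3, 6, 2], r+c [2, 9, 7, 10, 14, 8, 17, 13, 12, 18] are all distinct, so no two queens attack.

(1,1) (2,7) (3,4) (4,6) (5,9) (6,2) (7,10) (8,5) (9,3) (10,8)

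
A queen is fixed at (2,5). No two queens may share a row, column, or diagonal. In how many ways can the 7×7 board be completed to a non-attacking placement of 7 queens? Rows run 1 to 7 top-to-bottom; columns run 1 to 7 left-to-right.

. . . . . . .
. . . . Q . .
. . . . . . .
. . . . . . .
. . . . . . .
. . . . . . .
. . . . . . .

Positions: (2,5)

6

Branch on row 1: col 1 → 1; col 2 → 3; col 3 → 1; col 7 → 1.
Sum: 1 + 3 + 1 + 1 = 6.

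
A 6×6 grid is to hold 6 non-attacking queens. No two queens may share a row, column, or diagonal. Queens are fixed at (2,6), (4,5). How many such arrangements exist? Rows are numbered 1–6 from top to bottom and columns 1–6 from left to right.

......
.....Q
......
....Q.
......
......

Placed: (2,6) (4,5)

1

Branch on row 1: col 1 → 0; col 3 → 1; col 4 → 0.
Sum: 0 + 1 + 0 = 1.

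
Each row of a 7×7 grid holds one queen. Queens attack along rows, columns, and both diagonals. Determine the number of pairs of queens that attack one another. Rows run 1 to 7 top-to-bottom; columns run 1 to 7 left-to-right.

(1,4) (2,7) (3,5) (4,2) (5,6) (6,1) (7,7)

1

Same column: (2,7)–(7,7) (column 7).
Total attacking pairs: 1.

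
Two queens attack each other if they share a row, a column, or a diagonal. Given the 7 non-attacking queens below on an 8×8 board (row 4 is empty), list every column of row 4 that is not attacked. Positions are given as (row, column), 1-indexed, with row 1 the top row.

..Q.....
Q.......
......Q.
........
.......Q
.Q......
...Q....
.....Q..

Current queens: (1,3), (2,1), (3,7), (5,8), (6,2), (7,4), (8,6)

(1,3) attacks row 4 at column 3 and diagonals 6.
(2,1) attacks row 4 at column 1 and diagonals 3.
(3,7) attacks row 4 at column 7 and diagonals 6, 8.
(5,8) attacks row 4 at column 8 and diagonals 7.
(6,2) attacks row 4 at column 2 and diagonals 4.
(7,4) attacks row 4 at column 4 and diagonals 1, 7.
(8,6) attacks row 4 at column 6 and diagonals 2.
Attacked columns: {1, 2, 3, 4, 6, 7, 8}. Safe: {5}.

columns 5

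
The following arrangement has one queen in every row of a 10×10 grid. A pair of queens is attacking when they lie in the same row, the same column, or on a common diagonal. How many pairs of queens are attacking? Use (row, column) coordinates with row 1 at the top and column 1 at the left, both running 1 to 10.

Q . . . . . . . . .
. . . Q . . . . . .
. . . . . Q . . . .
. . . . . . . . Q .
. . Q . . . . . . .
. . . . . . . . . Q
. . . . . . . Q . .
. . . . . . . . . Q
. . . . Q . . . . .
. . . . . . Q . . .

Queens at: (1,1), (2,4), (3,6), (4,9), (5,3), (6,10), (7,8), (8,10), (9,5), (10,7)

2

Same column: (6,10)–(8,10) (column 10).
Same diagonal: (2,4)–(8,10) (|2−8| = |4−10| = 6).
Total attacking pairs: 2.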